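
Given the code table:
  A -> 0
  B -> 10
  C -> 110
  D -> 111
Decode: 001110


Decoding:
0 -> A
0 -> A
111 -> D
0 -> A


Result: AADA


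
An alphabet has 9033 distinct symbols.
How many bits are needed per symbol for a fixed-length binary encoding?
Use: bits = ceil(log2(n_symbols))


log2(9033) = 13.141
Bracket: 2^13 = 8192 < 9033 <= 2^14 = 16384
So ceil(log2(9033)) = 14

bits = ceil(log2(9033)) = ceil(13.141) = 14 bits


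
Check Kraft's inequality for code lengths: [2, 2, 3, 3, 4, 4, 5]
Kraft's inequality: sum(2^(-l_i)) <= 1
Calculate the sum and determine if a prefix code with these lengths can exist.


Sum = 2^(-2) + 2^(-2) + 2^(-3) + 2^(-3) + 2^(-4) + 2^(-4) + 2^(-5)
    = 0.25 + 0.25 + 0.125 + 0.125 + 0.0625 + 0.0625 + 0.03125
    = 29/32 = 0.90625
Since 0.90625 <= 1, Kraft's inequality IS satisfied.
A prefix code with these lengths CAN exist.

Kraft sum = 0.90625. Satisfied.


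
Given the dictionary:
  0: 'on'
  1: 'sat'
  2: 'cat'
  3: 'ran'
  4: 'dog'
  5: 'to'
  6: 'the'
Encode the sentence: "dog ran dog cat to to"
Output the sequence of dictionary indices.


Look up each word in the dictionary:
  'dog' -> 4
  'ran' -> 3
  'dog' -> 4
  'cat' -> 2
  'to' -> 5
  'to' -> 5

Encoded: [4, 3, 4, 2, 5, 5]


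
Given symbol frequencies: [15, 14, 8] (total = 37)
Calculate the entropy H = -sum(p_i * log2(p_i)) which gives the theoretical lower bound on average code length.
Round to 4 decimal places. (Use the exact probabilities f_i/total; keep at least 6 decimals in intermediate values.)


Per-symbol terms -p_i * log2(p_i) with p_i = f_i/37:
  p = 15/37 = 0.405405: log2(p) = -1.302563, -p*log2(p) = 0.528066
  p = 14/37 = 0.378378: log2(p) = -1.402098, -p*log2(p) = 0.530524
  p = 8/37 = 0.216216: log2(p) = -2.209453, -p*log2(p) = 0.477720
H = 0.528066 + 0.530524 + 0.477720 = 1.536310

H = 1.5363 bits/symbol


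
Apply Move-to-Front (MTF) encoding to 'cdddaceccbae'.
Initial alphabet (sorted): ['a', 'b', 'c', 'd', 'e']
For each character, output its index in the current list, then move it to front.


MTF encoding:
'c': index 2 in ['a', 'b', 'c', 'd', 'e'] -> ['c', 'a', 'b', 'd', 'e']
'd': index 3 in ['c', 'a', 'b', 'd', 'e'] -> ['d', 'c', 'a', 'b', 'e']
'd': index 0 in ['d', 'c', 'a', 'b', 'e'] -> ['d', 'c', 'a', 'b', 'e']
'd': index 0 in ['d', 'c', 'a', 'b', 'e'] -> ['d', 'c', 'a', 'b', 'e']
'a': index 2 in ['d', 'c', 'a', 'b', 'e'] -> ['a', 'd', 'c', 'b', 'e']
'c': index 2 in ['a', 'd', 'c', 'b', 'e'] -> ['c', 'a', 'd', 'b', 'e']
'e': index 4 in ['c', 'a', 'd', 'b', 'e'] -> ['e', 'c', 'a', 'd', 'b']
'c': index 1 in ['e', 'c', 'a', 'd', 'b'] -> ['c', 'e', 'a', 'd', 'b']
'c': index 0 in ['c', 'e', 'a', 'd', 'b'] -> ['c', 'e', 'a', 'd', 'b']
'b': index 4 in ['c', 'e', 'a', 'd', 'b'] -> ['b', 'c', 'e', 'a', 'd']
'a': index 3 in ['b', 'c', 'e', 'a', 'd'] -> ['a', 'b', 'c', 'e', 'd']
'e': index 3 in ['a', 'b', 'c', 'e', 'd'] -> ['e', 'a', 'b', 'c', 'd']


Output: [2, 3, 0, 0, 2, 2, 4, 1, 0, 4, 3, 3]


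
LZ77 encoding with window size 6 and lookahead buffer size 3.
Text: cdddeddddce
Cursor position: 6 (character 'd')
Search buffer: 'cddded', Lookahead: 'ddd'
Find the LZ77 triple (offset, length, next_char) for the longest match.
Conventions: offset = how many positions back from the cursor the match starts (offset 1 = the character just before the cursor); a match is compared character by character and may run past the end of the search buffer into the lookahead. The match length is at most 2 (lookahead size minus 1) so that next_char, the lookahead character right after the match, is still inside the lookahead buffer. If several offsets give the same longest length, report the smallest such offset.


Try each offset into the search buffer:
  offset=1 (pos 5, char 'd'): match length 2
  offset=2 (pos 4, char 'e'): match length 0
  offset=3 (pos 3, char 'd'): match length 1
  offset=4 (pos 2, char 'd'): match length 2
  offset=5 (pos 1, char 'd'): match length 2
  offset=6 (pos 0, char 'c'): match length 0
Longest match has length 2, found at offsets 1, 4, 5; take the smallest, offset 1.
next_char = character at position 6 + 2 = 8 -> 'd'

Best match: offset=1, length=2 (matching 'dd' starting at position 5)
LZ77 triple: (1, 2, 'd')


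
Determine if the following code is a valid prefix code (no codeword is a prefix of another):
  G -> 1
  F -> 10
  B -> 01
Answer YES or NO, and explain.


Checking each pair (does one codeword prefix another?):
  G='1' vs F='10': prefix -- VIOLATION

NO -- this is NOT a valid prefix code. G (1) is a prefix of F (10).


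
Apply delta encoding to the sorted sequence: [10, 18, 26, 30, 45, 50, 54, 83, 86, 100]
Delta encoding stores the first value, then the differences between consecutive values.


First value: 10
Deltas:
  18 - 10 = 8
  26 - 18 = 8
  30 - 26 = 4
  45 - 30 = 15
  50 - 45 = 5
  54 - 50 = 4
  83 - 54 = 29
  86 - 83 = 3
  100 - 86 = 14


Delta encoded: [10, 8, 8, 4, 15, 5, 4, 29, 3, 14]


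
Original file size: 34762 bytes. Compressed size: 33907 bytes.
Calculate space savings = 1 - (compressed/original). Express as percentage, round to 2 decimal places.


ratio = compressed/original = 33907/34762 = 0.975404
savings = 1 - ratio = 1 - 0.975404 = 0.024596
as a percentage: 0.024596 * 100 = 2.46%

Space savings = 1 - 33907/34762 = 2.46%


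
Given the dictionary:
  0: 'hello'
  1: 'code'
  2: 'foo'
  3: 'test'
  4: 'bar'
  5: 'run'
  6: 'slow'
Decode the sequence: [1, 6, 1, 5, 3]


Look up each index in the dictionary:
  1 -> 'code'
  6 -> 'slow'
  1 -> 'code'
  5 -> 'run'
  3 -> 'test'

Decoded: "code slow code run test"


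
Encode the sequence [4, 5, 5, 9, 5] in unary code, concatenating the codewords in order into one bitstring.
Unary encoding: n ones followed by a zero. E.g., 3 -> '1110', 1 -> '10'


Encode each number as n ones followed by a terminating 0:
  4 -> 11110 (5 bits)
  5 -> 111110 (6 bits)
  5 -> 111110 (6 bits)
  9 -> 1111111110 (10 bits)
  5 -> 111110 (6 bits)
Total length = 5 + 6 + 6 + 10 + 6 = 33 bits.

Unary([4, 5, 5, 9, 5]) = 111101111101111101111111110111110 (33 bits)


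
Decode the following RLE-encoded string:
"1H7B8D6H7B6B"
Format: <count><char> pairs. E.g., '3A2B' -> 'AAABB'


Expanding each <count><char> pair:
  1H -> 'H'
  7B -> 'BBBBBBB'
  8D -> 'DDDDDDDD'
  6H -> 'HHHHHH'
  7B -> 'BBBBBBB'
  6B -> 'BBBBBB'

Decoded = HBBBBBBBDDDDDDDDHHHHHHBBBBBBBBBBBBB


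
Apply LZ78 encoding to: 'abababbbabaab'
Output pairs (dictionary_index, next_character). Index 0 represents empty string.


LZ78 encoding steps:
Dictionary: {0: ''}
Step 1: w='' (idx 0), next='a' -> output (0, 'a'), add 'a' as idx 1
Step 2: w='' (idx 0), next='b' -> output (0, 'b'), add 'b' as idx 2
Step 3: w='a' (idx 1), next='b' -> output (1, 'b'), add 'ab' as idx 3
Step 4: w='ab' (idx 3), next='b' -> output (3, 'b'), add 'abb' as idx 4
Step 5: w='b' (idx 2), next='a' -> output (2, 'a'), add 'ba' as idx 5
Step 6: w='ba' (idx 5), next='a' -> output (5, 'a'), add 'baa' as idx 6
Step 7: w='b' (idx 2), end of input -> output (2, '')


Encoded: [(0, 'a'), (0, 'b'), (1, 'b'), (3, 'b'), (2, 'a'), (5, 'a'), (2, '')]


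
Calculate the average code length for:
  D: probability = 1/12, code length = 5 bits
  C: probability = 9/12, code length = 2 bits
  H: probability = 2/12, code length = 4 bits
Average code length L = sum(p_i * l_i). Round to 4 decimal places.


Weighted contributions p_i * l_i:
  D: (1/12) * 5 = 5/12
  C: (9/12) * 2 = 18/12
  H: (2/12) * 4 = 8/12
Sum = (5 + 18 + 8)/12 = 31/12

L = 31/12 = 2.5833 bits/symbol


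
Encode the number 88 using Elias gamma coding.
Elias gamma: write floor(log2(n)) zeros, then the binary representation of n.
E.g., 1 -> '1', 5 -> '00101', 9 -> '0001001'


num_bits = floor(log2(88)) + 1 = 7
leading_zeros = num_bits - 1 = 6
binary(88) = 1011000

Elias gamma(88) = '000000' + '1011000' = 0000001011000 (13 bits)


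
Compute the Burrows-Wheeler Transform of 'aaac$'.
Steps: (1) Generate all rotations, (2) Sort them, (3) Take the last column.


Rotations (sorted):
  0: $aaac -> last char: c
  1: aaac$ -> last char: $
  2: aac$a -> last char: a
  3: ac$aa -> last char: a
  4: c$aaa -> last char: a


BWT = c$aaa


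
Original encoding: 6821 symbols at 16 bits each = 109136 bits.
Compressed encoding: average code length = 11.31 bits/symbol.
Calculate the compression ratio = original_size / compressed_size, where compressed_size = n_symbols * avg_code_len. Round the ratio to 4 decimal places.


original_size = n_symbols * orig_bits = 6821 * 16 = 109136 bits
compressed_size = n_symbols * avg_code_len = 6821 * 11.31 = 77145.51 bits
ratio = original_size / compressed_size = 109136 / 77145.51 = 1.4147

Compression ratio = 1.4147


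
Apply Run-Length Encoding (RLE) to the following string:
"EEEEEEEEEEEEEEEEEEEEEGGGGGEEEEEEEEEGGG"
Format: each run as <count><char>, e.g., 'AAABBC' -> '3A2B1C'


Scanning runs left to right:
  i=0: run of 'E' x 21 -> '21E'
  i=21: run of 'G' x 5 -> '5G'
  i=26: run of 'E' x 9 -> '9E'
  i=35: run of 'G' x 3 -> '3G'

RLE = 21E5G9E3G


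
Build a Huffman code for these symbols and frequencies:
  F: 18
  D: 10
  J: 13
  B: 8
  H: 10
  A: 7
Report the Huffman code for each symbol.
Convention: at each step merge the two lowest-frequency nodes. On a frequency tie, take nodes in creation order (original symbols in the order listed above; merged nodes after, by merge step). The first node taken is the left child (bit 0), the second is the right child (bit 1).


Huffman tree construction:
Step 1: Merge A(7) + B(8) = 15
Step 2: Merge D(10) + H(10) = 20
Step 3: Merge J(13) + (A+B)(15) = 28
Step 4: Merge F(18) + (D+H)(20) = 38
Step 5: Merge (J+(A+B))(28) + (F+(D+H))(38) = 66
Read each symbol's code off the tree from the root (left child = 0, right child = 1).

Codes:
  F: 10 (length 2)
  D: 110 (length 3)
  J: 00 (length 2)
  B: 011 (length 3)
  H: 111 (length 3)
  A: 010 (length 3)
Average code length: 167/66 = 2.5303 bits/symbol


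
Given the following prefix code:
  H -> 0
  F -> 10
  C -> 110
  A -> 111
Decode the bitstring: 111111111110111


Decoding step by step:
Bits 111 -> A
Bits 111 -> A
Bits 111 -> A
Bits 110 -> C
Bits 111 -> A


Decoded message: AAACA


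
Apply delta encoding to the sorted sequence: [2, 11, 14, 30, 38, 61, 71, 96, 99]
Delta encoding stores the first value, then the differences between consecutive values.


First value: 2
Deltas:
  11 - 2 = 9
  14 - 11 = 3
  30 - 14 = 16
  38 - 30 = 8
  61 - 38 = 23
  71 - 61 = 10
  96 - 71 = 25
  99 - 96 = 3


Delta encoded: [2, 9, 3, 16, 8, 23, 10, 25, 3]


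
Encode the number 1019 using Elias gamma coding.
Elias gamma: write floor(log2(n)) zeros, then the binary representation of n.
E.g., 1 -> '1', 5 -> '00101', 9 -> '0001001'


num_bits = floor(log2(1019)) + 1 = 10
leading_zeros = num_bits - 1 = 9
binary(1019) = 1111111011

Elias gamma(1019) = '000000000' + '1111111011' = 0000000001111111011 (19 bits)


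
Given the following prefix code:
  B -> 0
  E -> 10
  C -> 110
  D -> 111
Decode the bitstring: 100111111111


Decoding step by step:
Bits 10 -> E
Bits 0 -> B
Bits 111 -> D
Bits 111 -> D
Bits 111 -> D


Decoded message: EBDDD


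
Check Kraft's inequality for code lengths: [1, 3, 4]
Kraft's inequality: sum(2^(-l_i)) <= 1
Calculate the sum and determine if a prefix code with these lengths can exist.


Sum = 2^(-1) + 2^(-3) + 2^(-4)
    = 0.5 + 0.125 + 0.0625
    = 11/16 = 0.6875
Since 0.6875 <= 1, Kraft's inequality IS satisfied.
A prefix code with these lengths CAN exist.

Kraft sum = 0.6875. Satisfied.


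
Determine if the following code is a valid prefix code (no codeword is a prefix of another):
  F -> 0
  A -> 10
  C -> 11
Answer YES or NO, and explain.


Checking each pair (does one codeword prefix another?):
  F='0' vs A='10': no prefix
  F='0' vs C='11': no prefix
  A='10' vs F='0': no prefix
  A='10' vs C='11': no prefix
  C='11' vs F='0': no prefix
  C='11' vs A='10': no prefix
No violation found over all pairs.

YES -- this is a valid prefix code. No codeword is a prefix of any other codeword.


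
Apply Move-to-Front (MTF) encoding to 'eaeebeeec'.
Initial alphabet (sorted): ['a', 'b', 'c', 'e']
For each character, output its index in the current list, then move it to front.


MTF encoding:
'e': index 3 in ['a', 'b', 'c', 'e'] -> ['e', 'a', 'b', 'c']
'a': index 1 in ['e', 'a', 'b', 'c'] -> ['a', 'e', 'b', 'c']
'e': index 1 in ['a', 'e', 'b', 'c'] -> ['e', 'a', 'b', 'c']
'e': index 0 in ['e', 'a', 'b', 'c'] -> ['e', 'a', 'b', 'c']
'b': index 2 in ['e', 'a', 'b', 'c'] -> ['b', 'e', 'a', 'c']
'e': index 1 in ['b', 'e', 'a', 'c'] -> ['e', 'b', 'a', 'c']
'e': index 0 in ['e', 'b', 'a', 'c'] -> ['e', 'b', 'a', 'c']
'e': index 0 in ['e', 'b', 'a', 'c'] -> ['e', 'b', 'a', 'c']
'c': index 3 in ['e', 'b', 'a', 'c'] -> ['c', 'e', 'b', 'a']


Output: [3, 1, 1, 0, 2, 1, 0, 0, 3]


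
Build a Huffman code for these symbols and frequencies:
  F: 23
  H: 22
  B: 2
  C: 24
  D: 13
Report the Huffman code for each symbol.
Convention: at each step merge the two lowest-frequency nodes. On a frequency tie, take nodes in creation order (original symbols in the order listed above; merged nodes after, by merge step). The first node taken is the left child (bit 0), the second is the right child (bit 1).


Huffman tree construction:
Step 1: Merge B(2) + D(13) = 15
Step 2: Merge (B+D)(15) + H(22) = 37
Step 3: Merge F(23) + C(24) = 47
Step 4: Merge ((B+D)+H)(37) + (F+C)(47) = 84
Read each symbol's code off the tree from the root (left child = 0, right child = 1).

Codes:
  F: 10 (length 2)
  H: 01 (length 2)
  B: 000 (length 3)
  C: 11 (length 2)
  D: 001 (length 3)
Average code length: 183/84 = 2.1786 bits/symbol


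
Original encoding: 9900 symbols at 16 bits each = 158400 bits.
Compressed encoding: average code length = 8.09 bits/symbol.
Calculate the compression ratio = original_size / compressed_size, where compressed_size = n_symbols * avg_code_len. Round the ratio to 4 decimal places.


original_size = n_symbols * orig_bits = 9900 * 16 = 158400 bits
compressed_size = n_symbols * avg_code_len = 9900 * 8.09 = 80091.0 bits
ratio = original_size / compressed_size = 158400 / 80091.0 = 1.9778

Compression ratio = 1.9778


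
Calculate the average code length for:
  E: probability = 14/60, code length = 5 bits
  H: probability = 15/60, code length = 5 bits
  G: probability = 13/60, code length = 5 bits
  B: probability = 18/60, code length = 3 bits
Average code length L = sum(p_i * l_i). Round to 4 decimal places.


Weighted contributions p_i * l_i:
  E: (14/60) * 5 = 70/60
  H: (15/60) * 5 = 75/60
  G: (13/60) * 5 = 65/60
  B: (18/60) * 3 = 54/60
Sum = (70 + 75 + 65 + 54)/60 = 264/60

L = 264/60 = 4.4000 bits/symbol


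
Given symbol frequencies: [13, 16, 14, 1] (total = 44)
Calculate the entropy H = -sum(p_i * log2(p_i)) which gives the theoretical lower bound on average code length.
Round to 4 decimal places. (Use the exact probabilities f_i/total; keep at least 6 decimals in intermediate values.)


Per-symbol terms -p_i * log2(p_i) with p_i = f_i/44:
  p = 13/44 = 0.295455: log2(p) = -1.758992, -p*log2(p) = 0.519702
  p = 16/44 = 0.363636: log2(p) = -1.459432, -p*log2(p) = 0.530702
  p = 14/44 = 0.318182: log2(p) = -1.652077, -p*log2(p) = 0.525661
  p = 1/44 = 0.022727: log2(p) = -5.459432, -p*log2(p) = 0.124078
H = 0.519702 + 0.530702 + 0.525661 + 0.124078 = 1.700143

H = 1.7001 bits/symbol


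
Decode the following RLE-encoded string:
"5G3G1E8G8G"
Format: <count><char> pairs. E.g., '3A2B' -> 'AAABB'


Expanding each <count><char> pair:
  5G -> 'GGGGG'
  3G -> 'GGG'
  1E -> 'E'
  8G -> 'GGGGGGGG'
  8G -> 'GGGGGGGG'

Decoded = GGGGGGGGEGGGGGGGGGGGGGGGG


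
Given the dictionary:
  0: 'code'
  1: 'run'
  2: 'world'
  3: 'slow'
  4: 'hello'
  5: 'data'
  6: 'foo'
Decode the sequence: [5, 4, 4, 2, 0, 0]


Look up each index in the dictionary:
  5 -> 'data'
  4 -> 'hello'
  4 -> 'hello'
  2 -> 'world'
  0 -> 'code'
  0 -> 'code'

Decoded: "data hello hello world code code"


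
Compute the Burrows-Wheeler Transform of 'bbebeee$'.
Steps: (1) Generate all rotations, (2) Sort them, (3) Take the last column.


Rotations (sorted):
  0: $bbebeee -> last char: e
  1: bbebeee$ -> last char: $
  2: bebeee$b -> last char: b
  3: beee$bbe -> last char: e
  4: e$bbebee -> last char: e
  5: ebeee$bb -> last char: b
  6: ee$bbebe -> last char: e
  7: eee$bbeb -> last char: b


BWT = e$beebeb


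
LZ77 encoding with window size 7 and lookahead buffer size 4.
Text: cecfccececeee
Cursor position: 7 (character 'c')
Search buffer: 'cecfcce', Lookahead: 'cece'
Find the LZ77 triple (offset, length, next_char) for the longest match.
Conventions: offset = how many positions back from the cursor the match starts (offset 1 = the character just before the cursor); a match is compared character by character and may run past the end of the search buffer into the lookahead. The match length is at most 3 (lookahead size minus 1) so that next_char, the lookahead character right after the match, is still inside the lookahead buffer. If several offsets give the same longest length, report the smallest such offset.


Try each offset into the search buffer:
  offset=1 (pos 6, char 'e'): match length 0
  offset=2 (pos 5, char 'c'): match length 3
  offset=3 (pos 4, char 'c'): match length 1
  offset=4 (pos 3, char 'f'): match length 0
  offset=5 (pos 2, char 'c'): match length 1
  offset=6 (pos 1, char 'e'): match length 0
  offset=7 (pos 0, char 'c'): match length 3
Longest match has length 3, found at offsets 2, 7; take the smallest, offset 2.
next_char = character at position 7 + 3 = 10 -> 'e'

Best match: offset=2, length=3 (matching 'cec' starting at position 5)
LZ77 triple: (2, 3, 'e')


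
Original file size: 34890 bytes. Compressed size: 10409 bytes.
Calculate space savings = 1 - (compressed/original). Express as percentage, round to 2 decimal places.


ratio = compressed/original = 10409/34890 = 0.298338
savings = 1 - ratio = 1 - 0.298338 = 0.701662
as a percentage: 0.701662 * 100 = 70.17%

Space savings = 1 - 10409/34890 = 70.17%


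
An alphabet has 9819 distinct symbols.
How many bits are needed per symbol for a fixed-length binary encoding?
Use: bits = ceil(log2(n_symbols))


log2(9819) = 13.2614
Bracket: 2^13 = 8192 < 9819 <= 2^14 = 16384
So ceil(log2(9819)) = 14

bits = ceil(log2(9819)) = ceil(13.2614) = 14 bits


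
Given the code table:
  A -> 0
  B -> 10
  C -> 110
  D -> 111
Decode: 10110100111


Decoding:
10 -> B
110 -> C
10 -> B
0 -> A
111 -> D


Result: BCBAD


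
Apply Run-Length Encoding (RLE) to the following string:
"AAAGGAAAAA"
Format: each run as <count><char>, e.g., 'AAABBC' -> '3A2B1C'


Scanning runs left to right:
  i=0: run of 'A' x 3 -> '3A'
  i=3: run of 'G' x 2 -> '2G'
  i=5: run of 'A' x 5 -> '5A'

RLE = 3A2G5A


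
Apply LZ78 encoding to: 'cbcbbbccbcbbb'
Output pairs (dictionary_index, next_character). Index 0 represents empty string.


LZ78 encoding steps:
Dictionary: {0: ''}
Step 1: w='' (idx 0), next='c' -> output (0, 'c'), add 'c' as idx 1
Step 2: w='' (idx 0), next='b' -> output (0, 'b'), add 'b' as idx 2
Step 3: w='c' (idx 1), next='b' -> output (1, 'b'), add 'cb' as idx 3
Step 4: w='b' (idx 2), next='b' -> output (2, 'b'), add 'bb' as idx 4
Step 5: w='c' (idx 1), next='c' -> output (1, 'c'), add 'cc' as idx 5
Step 6: w='b' (idx 2), next='c' -> output (2, 'c'), add 'bc' as idx 6
Step 7: w='bb' (idx 4), next='b' -> output (4, 'b'), add 'bbb' as idx 7


Encoded: [(0, 'c'), (0, 'b'), (1, 'b'), (2, 'b'), (1, 'c'), (2, 'c'), (4, 'b')]


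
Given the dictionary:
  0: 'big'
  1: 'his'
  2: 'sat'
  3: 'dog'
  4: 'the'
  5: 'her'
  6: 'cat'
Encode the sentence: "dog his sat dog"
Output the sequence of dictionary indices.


Look up each word in the dictionary:
  'dog' -> 3
  'his' -> 1
  'sat' -> 2
  'dog' -> 3

Encoded: [3, 1, 2, 3]


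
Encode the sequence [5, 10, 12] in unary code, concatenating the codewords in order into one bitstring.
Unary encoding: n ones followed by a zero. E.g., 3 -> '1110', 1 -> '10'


Encode each number as n ones followed by a terminating 0:
  5 -> 111110 (6 bits)
  10 -> 11111111110 (11 bits)
  12 -> 1111111111110 (13 bits)
Total length = 6 + 11 + 13 = 30 bits.

Unary([5, 10, 12]) = 111110111111111101111111111110 (30 bits)


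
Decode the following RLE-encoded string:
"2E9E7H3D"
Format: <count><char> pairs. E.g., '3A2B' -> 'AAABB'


Expanding each <count><char> pair:
  2E -> 'EE'
  9E -> 'EEEEEEEEE'
  7H -> 'HHHHHHH'
  3D -> 'DDD'

Decoded = EEEEEEEEEEEHHHHHHHDDD


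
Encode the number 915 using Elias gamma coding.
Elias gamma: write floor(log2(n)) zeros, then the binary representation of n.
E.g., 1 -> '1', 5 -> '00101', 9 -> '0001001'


num_bits = floor(log2(915)) + 1 = 10
leading_zeros = num_bits - 1 = 9
binary(915) = 1110010011

Elias gamma(915) = '000000000' + '1110010011' = 0000000001110010011 (19 bits)


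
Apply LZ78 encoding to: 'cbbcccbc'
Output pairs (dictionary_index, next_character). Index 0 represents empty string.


LZ78 encoding steps:
Dictionary: {0: ''}
Step 1: w='' (idx 0), next='c' -> output (0, 'c'), add 'c' as idx 1
Step 2: w='' (idx 0), next='b' -> output (0, 'b'), add 'b' as idx 2
Step 3: w='b' (idx 2), next='c' -> output (2, 'c'), add 'bc' as idx 3
Step 4: w='c' (idx 1), next='c' -> output (1, 'c'), add 'cc' as idx 4
Step 5: w='bc' (idx 3), end of input -> output (3, '')


Encoded: [(0, 'c'), (0, 'b'), (2, 'c'), (1, 'c'), (3, '')]


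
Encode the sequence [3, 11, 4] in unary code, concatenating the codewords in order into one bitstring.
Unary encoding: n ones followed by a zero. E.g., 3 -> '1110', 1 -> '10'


Encode each number as n ones followed by a terminating 0:
  3 -> 1110 (4 bits)
  11 -> 111111111110 (12 bits)
  4 -> 11110 (5 bits)
Total length = 4 + 12 + 5 = 21 bits.

Unary([3, 11, 4]) = 111011111111111011110 (21 bits)


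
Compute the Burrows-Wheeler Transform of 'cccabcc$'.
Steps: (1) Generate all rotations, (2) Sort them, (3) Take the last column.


Rotations (sorted):
  0: $cccabcc -> last char: c
  1: abcc$ccc -> last char: c
  2: bcc$ccca -> last char: a
  3: c$cccabc -> last char: c
  4: cabcc$cc -> last char: c
  5: cc$cccab -> last char: b
  6: ccabcc$c -> last char: c
  7: cccabcc$ -> last char: $


BWT = ccaccbc$


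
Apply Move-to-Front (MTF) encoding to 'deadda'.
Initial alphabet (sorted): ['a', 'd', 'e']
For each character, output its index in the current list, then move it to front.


MTF encoding:
'd': index 1 in ['a', 'd', 'e'] -> ['d', 'a', 'e']
'e': index 2 in ['d', 'a', 'e'] -> ['e', 'd', 'a']
'a': index 2 in ['e', 'd', 'a'] -> ['a', 'e', 'd']
'd': index 2 in ['a', 'e', 'd'] -> ['d', 'a', 'e']
'd': index 0 in ['d', 'a', 'e'] -> ['d', 'a', 'e']
'a': index 1 in ['d', 'a', 'e'] -> ['a', 'd', 'e']


Output: [1, 2, 2, 2, 0, 1]


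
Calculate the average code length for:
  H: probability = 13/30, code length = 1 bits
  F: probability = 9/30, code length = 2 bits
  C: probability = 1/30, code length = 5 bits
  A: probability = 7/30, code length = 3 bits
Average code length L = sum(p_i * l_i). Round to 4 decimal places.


Weighted contributions p_i * l_i:
  H: (13/30) * 1 = 13/30
  F: (9/30) * 2 = 18/30
  C: (1/30) * 5 = 5/30
  A: (7/30) * 3 = 21/30
Sum = (13 + 18 + 5 + 21)/30 = 57/30

L = 57/30 = 1.9000 bits/symbol


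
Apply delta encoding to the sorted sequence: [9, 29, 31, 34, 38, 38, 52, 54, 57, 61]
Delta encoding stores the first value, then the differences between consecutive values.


First value: 9
Deltas:
  29 - 9 = 20
  31 - 29 = 2
  34 - 31 = 3
  38 - 34 = 4
  38 - 38 = 0
  52 - 38 = 14
  54 - 52 = 2
  57 - 54 = 3
  61 - 57 = 4


Delta encoded: [9, 20, 2, 3, 4, 0, 14, 2, 3, 4]


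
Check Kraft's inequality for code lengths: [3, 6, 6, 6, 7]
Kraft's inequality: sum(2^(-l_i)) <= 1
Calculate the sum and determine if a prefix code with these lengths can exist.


Sum = 2^(-3) + 2^(-6) + 2^(-6) + 2^(-6) + 2^(-7)
    = 0.125 + 0.015625 + 0.015625 + 0.015625 + 0.0078125
    = 23/128 = 0.1796875
Since 0.1796875 <= 1, Kraft's inequality IS satisfied.
A prefix code with these lengths CAN exist.

Kraft sum = 0.1796875. Satisfied.


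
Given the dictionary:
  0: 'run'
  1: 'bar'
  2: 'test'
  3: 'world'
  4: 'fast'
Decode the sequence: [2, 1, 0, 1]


Look up each index in the dictionary:
  2 -> 'test'
  1 -> 'bar'
  0 -> 'run'
  1 -> 'bar'

Decoded: "test bar run bar"


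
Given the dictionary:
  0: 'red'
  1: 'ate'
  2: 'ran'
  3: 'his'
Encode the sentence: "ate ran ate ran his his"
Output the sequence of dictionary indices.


Look up each word in the dictionary:
  'ate' -> 1
  'ran' -> 2
  'ate' -> 1
  'ran' -> 2
  'his' -> 3
  'his' -> 3

Encoded: [1, 2, 1, 2, 3, 3]


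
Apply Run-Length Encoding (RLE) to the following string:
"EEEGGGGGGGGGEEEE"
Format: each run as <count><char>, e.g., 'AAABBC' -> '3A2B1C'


Scanning runs left to right:
  i=0: run of 'E' x 3 -> '3E'
  i=3: run of 'G' x 9 -> '9G'
  i=12: run of 'E' x 4 -> '4E'

RLE = 3E9G4E


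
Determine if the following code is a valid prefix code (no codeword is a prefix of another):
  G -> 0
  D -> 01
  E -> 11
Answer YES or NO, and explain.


Checking each pair (does one codeword prefix another?):
  G='0' vs D='01': prefix -- VIOLATION

NO -- this is NOT a valid prefix code. G (0) is a prefix of D (01).


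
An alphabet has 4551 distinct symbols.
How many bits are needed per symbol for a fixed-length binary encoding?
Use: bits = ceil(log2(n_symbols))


log2(4551) = 12.152
Bracket: 2^12 = 4096 < 4551 <= 2^13 = 8192
So ceil(log2(4551)) = 13

bits = ceil(log2(4551)) = ceil(12.152) = 13 bits


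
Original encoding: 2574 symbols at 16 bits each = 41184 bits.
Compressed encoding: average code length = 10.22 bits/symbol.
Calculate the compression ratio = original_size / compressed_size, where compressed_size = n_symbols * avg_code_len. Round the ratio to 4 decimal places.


original_size = n_symbols * orig_bits = 2574 * 16 = 41184 bits
compressed_size = n_symbols * avg_code_len = 2574 * 10.22 = 26306.28 bits
ratio = original_size / compressed_size = 41184 / 26306.28 = 1.5656

Compression ratio = 1.5656


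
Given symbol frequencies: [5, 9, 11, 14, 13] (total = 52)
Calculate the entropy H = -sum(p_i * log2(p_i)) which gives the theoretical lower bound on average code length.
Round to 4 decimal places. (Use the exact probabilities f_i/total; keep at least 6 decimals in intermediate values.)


Per-symbol terms -p_i * log2(p_i) with p_i = f_i/52:
  p = 5/52 = 0.096154: log2(p) = -3.378512, -p*log2(p) = 0.324857
  p = 9/52 = 0.173077: log2(p) = -2.530515, -p*log2(p) = 0.437974
  p = 11/52 = 0.211538: log2(p) = -2.241008, -p*log2(p) = 0.474059
  p = 14/52 = 0.269231: log2(p) = -1.893085, -p*log2(p) = 0.509677
  p = 13/52 = 0.250000: log2(p) = -2.000000, -p*log2(p) = 0.500000
H = 0.324857 + 0.437974 + 0.474059 + 0.509677 + 0.500000 = 2.246567

H = 2.2466 bits/symbol


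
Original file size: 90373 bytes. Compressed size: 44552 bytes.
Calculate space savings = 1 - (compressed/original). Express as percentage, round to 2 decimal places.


ratio = compressed/original = 44552/90373 = 0.492979
savings = 1 - ratio = 1 - 0.492979 = 0.507021
as a percentage: 0.507021 * 100 = 50.7%

Space savings = 1 - 44552/90373 = 50.7%


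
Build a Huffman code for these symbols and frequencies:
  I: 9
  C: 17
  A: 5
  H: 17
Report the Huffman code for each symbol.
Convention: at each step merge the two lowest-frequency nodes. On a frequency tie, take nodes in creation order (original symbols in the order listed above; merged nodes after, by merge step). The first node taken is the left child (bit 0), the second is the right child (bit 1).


Huffman tree construction:
Step 1: Merge A(5) + I(9) = 14
Step 2: Merge (A+I)(14) + C(17) = 31
Step 3: Merge H(17) + ((A+I)+C)(31) = 48
Read each symbol's code off the tree from the root (left child = 0, right child = 1).

Codes:
  I: 101 (length 3)
  C: 11 (length 2)
  A: 100 (length 3)
  H: 0 (length 1)
Average code length: 93/48 = 1.9375 bits/symbol


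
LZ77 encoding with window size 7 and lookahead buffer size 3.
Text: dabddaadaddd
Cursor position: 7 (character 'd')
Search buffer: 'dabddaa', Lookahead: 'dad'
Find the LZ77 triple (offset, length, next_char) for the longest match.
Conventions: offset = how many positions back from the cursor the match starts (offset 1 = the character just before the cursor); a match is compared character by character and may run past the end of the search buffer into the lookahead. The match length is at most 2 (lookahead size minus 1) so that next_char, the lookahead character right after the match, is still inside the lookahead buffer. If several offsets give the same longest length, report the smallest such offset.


Try each offset into the search buffer:
  offset=1 (pos 6, char 'a'): match length 0
  offset=2 (pos 5, char 'a'): match length 0
  offset=3 (pos 4, char 'd'): match length 2
  offset=4 (pos 3, char 'd'): match length 1
  offset=5 (pos 2, char 'b'): match length 0
  offset=6 (pos 1, char 'a'): match length 0
  offset=7 (pos 0, char 'd'): match length 2
Longest match has length 2, found at offsets 3, 7; take the smallest, offset 3.
next_char = character at position 7 + 2 = 9 -> 'd'

Best match: offset=3, length=2 (matching 'da' starting at position 4)
LZ77 triple: (3, 2, 'd')


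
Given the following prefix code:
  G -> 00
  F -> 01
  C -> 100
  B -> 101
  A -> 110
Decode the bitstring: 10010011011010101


Decoding step by step:
Bits 100 -> C
Bits 100 -> C
Bits 110 -> A
Bits 110 -> A
Bits 101 -> B
Bits 01 -> F


Decoded message: CCAABF


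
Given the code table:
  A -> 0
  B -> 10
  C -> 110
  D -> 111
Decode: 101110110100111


Decoding:
10 -> B
111 -> D
0 -> A
110 -> C
10 -> B
0 -> A
111 -> D


Result: BDACBAD


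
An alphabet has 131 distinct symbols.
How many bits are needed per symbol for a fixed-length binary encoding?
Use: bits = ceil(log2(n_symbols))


log2(131) = 7.0334
Bracket: 2^7 = 128 < 131 <= 2^8 = 256
So ceil(log2(131)) = 8

bits = ceil(log2(131)) = ceil(7.0334) = 8 bits


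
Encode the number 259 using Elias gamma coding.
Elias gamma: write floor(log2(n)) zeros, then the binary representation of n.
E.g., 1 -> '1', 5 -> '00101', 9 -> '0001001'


num_bits = floor(log2(259)) + 1 = 9
leading_zeros = num_bits - 1 = 8
binary(259) = 100000011

Elias gamma(259) = '00000000' + '100000011' = 00000000100000011 (17 bits)


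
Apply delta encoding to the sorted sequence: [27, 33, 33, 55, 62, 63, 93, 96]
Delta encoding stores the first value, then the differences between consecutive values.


First value: 27
Deltas:
  33 - 27 = 6
  33 - 33 = 0
  55 - 33 = 22
  62 - 55 = 7
  63 - 62 = 1
  93 - 63 = 30
  96 - 93 = 3


Delta encoded: [27, 6, 0, 22, 7, 1, 30, 3]


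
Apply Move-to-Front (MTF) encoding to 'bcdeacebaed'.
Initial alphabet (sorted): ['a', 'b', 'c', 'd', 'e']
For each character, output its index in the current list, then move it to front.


MTF encoding:
'b': index 1 in ['a', 'b', 'c', 'd', 'e'] -> ['b', 'a', 'c', 'd', 'e']
'c': index 2 in ['b', 'a', 'c', 'd', 'e'] -> ['c', 'b', 'a', 'd', 'e']
'd': index 3 in ['c', 'b', 'a', 'd', 'e'] -> ['d', 'c', 'b', 'a', 'e']
'e': index 4 in ['d', 'c', 'b', 'a', 'e'] -> ['e', 'd', 'c', 'b', 'a']
'a': index 4 in ['e', 'd', 'c', 'b', 'a'] -> ['a', 'e', 'd', 'c', 'b']
'c': index 3 in ['a', 'e', 'd', 'c', 'b'] -> ['c', 'a', 'e', 'd', 'b']
'e': index 2 in ['c', 'a', 'e', 'd', 'b'] -> ['e', 'c', 'a', 'd', 'b']
'b': index 4 in ['e', 'c', 'a', 'd', 'b'] -> ['b', 'e', 'c', 'a', 'd']
'a': index 3 in ['b', 'e', 'c', 'a', 'd'] -> ['a', 'b', 'e', 'c', 'd']
'e': index 2 in ['a', 'b', 'e', 'c', 'd'] -> ['e', 'a', 'b', 'c', 'd']
'd': index 4 in ['e', 'a', 'b', 'c', 'd'] -> ['d', 'e', 'a', 'b', 'c']


Output: [1, 2, 3, 4, 4, 3, 2, 4, 3, 2, 4]


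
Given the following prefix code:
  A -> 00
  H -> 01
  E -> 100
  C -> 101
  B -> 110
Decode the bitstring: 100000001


Decoding step by step:
Bits 100 -> E
Bits 00 -> A
Bits 00 -> A
Bits 01 -> H


Decoded message: EAAH


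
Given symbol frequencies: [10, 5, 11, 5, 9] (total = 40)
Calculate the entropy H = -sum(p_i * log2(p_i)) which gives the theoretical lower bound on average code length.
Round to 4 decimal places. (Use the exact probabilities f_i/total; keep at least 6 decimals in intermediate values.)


Per-symbol terms -p_i * log2(p_i) with p_i = f_i/40:
  p = 10/40 = 0.250000: log2(p) = -2.000000, -p*log2(p) = 0.500000
  p = 5/40 = 0.125000: log2(p) = -3.000000, -p*log2(p) = 0.375000
  p = 11/40 = 0.275000: log2(p) = -1.862496, -p*log2(p) = 0.512187
  p = 5/40 = 0.125000: log2(p) = -3.000000, -p*log2(p) = 0.375000
  p = 9/40 = 0.225000: log2(p) = -2.152003, -p*log2(p) = 0.484201
H = 0.500000 + 0.375000 + 0.512187 + 0.375000 + 0.484201 = 2.246388

H = 2.2464 bits/symbol


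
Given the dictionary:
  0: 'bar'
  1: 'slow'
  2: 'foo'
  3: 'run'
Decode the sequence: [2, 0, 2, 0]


Look up each index in the dictionary:
  2 -> 'foo'
  0 -> 'bar'
  2 -> 'foo'
  0 -> 'bar'

Decoded: "foo bar foo bar"


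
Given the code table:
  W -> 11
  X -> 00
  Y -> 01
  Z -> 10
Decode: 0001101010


Decoding:
00 -> X
01 -> Y
10 -> Z
10 -> Z
10 -> Z


Result: XYZZZ


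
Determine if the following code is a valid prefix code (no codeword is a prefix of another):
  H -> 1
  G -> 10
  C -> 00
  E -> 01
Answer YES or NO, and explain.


Checking each pair (does one codeword prefix another?):
  H='1' vs G='10': prefix -- VIOLATION

NO -- this is NOT a valid prefix code. H (1) is a prefix of G (10).


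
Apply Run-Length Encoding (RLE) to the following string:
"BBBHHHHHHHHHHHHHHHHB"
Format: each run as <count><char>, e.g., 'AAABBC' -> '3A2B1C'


Scanning runs left to right:
  i=0: run of 'B' x 3 -> '3B'
  i=3: run of 'H' x 16 -> '16H'
  i=19: run of 'B' x 1 -> '1B'

RLE = 3B16H1B


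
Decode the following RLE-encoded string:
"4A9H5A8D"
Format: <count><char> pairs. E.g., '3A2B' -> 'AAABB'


Expanding each <count><char> pair:
  4A -> 'AAAA'
  9H -> 'HHHHHHHHH'
  5A -> 'AAAAA'
  8D -> 'DDDDDDDD'

Decoded = AAAAHHHHHHHHHAAAAADDDDDDDD


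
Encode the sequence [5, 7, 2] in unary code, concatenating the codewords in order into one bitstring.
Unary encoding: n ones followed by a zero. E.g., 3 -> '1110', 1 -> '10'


Encode each number as n ones followed by a terminating 0:
  5 -> 111110 (6 bits)
  7 -> 11111110 (8 bits)
  2 -> 110 (3 bits)
Total length = 6 + 8 + 3 = 17 bits.

Unary([5, 7, 2]) = 11111011111110110 (17 bits)


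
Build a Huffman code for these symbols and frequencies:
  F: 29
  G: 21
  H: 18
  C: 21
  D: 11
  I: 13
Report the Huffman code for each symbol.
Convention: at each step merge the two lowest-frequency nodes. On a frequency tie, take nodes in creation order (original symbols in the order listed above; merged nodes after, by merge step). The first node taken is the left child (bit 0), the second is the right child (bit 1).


Huffman tree construction:
Step 1: Merge D(11) + I(13) = 24
Step 2: Merge H(18) + G(21) = 39
Step 3: Merge C(21) + (D+I)(24) = 45
Step 4: Merge F(29) + (H+G)(39) = 68
Step 5: Merge (C+(D+I))(45) + (F+(H+G))(68) = 113
Read each symbol's code off the tree from the root (left child = 0, right child = 1).

Codes:
  F: 10 (length 2)
  G: 111 (length 3)
  H: 110 (length 3)
  C: 00 (length 2)
  D: 010 (length 3)
  I: 011 (length 3)
Average code length: 289/113 = 2.5575 bits/symbol


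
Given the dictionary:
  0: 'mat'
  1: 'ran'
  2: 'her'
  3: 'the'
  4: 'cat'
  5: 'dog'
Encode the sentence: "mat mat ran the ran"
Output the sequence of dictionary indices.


Look up each word in the dictionary:
  'mat' -> 0
  'mat' -> 0
  'ran' -> 1
  'the' -> 3
  'ran' -> 1

Encoded: [0, 0, 1, 3, 1]


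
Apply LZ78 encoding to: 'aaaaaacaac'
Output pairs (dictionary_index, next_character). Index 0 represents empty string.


LZ78 encoding steps:
Dictionary: {0: ''}
Step 1: w='' (idx 0), next='a' -> output (0, 'a'), add 'a' as idx 1
Step 2: w='a' (idx 1), next='a' -> output (1, 'a'), add 'aa' as idx 2
Step 3: w='aa' (idx 2), next='a' -> output (2, 'a'), add 'aaa' as idx 3
Step 4: w='' (idx 0), next='c' -> output (0, 'c'), add 'c' as idx 4
Step 5: w='aa' (idx 2), next='c' -> output (2, 'c'), add 'aac' as idx 5


Encoded: [(0, 'a'), (1, 'a'), (2, 'a'), (0, 'c'), (2, 'c')]


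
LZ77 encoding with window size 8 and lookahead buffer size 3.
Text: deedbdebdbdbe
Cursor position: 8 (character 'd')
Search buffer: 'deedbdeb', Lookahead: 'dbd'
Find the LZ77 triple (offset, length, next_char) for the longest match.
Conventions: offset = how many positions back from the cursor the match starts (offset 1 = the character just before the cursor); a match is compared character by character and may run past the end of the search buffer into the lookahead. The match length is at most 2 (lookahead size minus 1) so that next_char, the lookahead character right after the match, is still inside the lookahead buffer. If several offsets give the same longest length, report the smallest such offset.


Try each offset into the search buffer:
  offset=1 (pos 7, char 'b'): match length 0
  offset=2 (pos 6, char 'e'): match length 0
  offset=3 (pos 5, char 'd'): match length 1
  offset=4 (pos 4, char 'b'): match length 0
  offset=5 (pos 3, char 'd'): match length 2
  offset=6 (pos 2, char 'e'): match length 0
  offset=7 (pos 1, char 'e'): match length 0
  offset=8 (pos 0, char 'd'): match length 1
Longest match has length 2 at offset 5.
next_char = character at position 8 + 2 = 10 -> 'd'

Best match: offset=5, length=2 (matching 'db' starting at position 3)
LZ77 triple: (5, 2, 'd')


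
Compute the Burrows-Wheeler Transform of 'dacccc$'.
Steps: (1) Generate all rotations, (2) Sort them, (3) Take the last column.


Rotations (sorted):
  0: $dacccc -> last char: c
  1: acccc$d -> last char: d
  2: c$daccc -> last char: c
  3: cc$dacc -> last char: c
  4: ccc$dac -> last char: c
  5: cccc$da -> last char: a
  6: dacccc$ -> last char: $


BWT = cdccca$


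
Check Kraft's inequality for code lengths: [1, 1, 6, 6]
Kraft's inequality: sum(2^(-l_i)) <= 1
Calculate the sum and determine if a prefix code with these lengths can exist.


Sum = 2^(-1) + 2^(-1) + 2^(-6) + 2^(-6)
    = 0.5 + 0.5 + 0.015625 + 0.015625
    = 66/64 = 1.03125
Since 1.03125 > 1, Kraft's inequality is NOT satisfied.
A prefix code with these lengths CANNOT exist.

Kraft sum = 1.03125. Not satisfied.


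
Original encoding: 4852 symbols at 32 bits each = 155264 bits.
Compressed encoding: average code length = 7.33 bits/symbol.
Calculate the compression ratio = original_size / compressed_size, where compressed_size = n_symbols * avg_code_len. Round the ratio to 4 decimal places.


original_size = n_symbols * orig_bits = 4852 * 32 = 155264 bits
compressed_size = n_symbols * avg_code_len = 4852 * 7.33 = 35565.16 bits
ratio = original_size / compressed_size = 155264 / 35565.16 = 4.3656

Compression ratio = 4.3656


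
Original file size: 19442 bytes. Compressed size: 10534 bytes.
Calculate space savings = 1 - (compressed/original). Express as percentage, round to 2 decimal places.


ratio = compressed/original = 10534/19442 = 0.541817
savings = 1 - ratio = 1 - 0.541817 = 0.458183
as a percentage: 0.458183 * 100 = 45.82%

Space savings = 1 - 10534/19442 = 45.82%


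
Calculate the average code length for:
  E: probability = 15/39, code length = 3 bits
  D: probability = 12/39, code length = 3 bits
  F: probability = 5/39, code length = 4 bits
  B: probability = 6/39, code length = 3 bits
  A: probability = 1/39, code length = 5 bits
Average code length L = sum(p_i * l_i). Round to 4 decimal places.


Weighted contributions p_i * l_i:
  E: (15/39) * 3 = 45/39
  D: (12/39) * 3 = 36/39
  F: (5/39) * 4 = 20/39
  B: (6/39) * 3 = 18/39
  A: (1/39) * 5 = 5/39
Sum = (45 + 36 + 20 + 18 + 5)/39 = 124/39

L = 124/39 = 3.1795 bits/symbol


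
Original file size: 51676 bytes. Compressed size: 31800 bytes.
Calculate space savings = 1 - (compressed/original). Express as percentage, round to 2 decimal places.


ratio = compressed/original = 31800/51676 = 0.615373
savings = 1 - ratio = 1 - 0.615373 = 0.384627
as a percentage: 0.384627 * 100 = 38.46%

Space savings = 1 - 31800/51676 = 38.46%
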